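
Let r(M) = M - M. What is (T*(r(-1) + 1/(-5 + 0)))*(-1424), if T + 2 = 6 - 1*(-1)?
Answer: 1424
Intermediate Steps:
T = 5 (T = -2 + (6 - 1*(-1)) = -2 + (6 + 1) = -2 + 7 = 5)
r(M) = 0
(T*(r(-1) + 1/(-5 + 0)))*(-1424) = (5*(0 + 1/(-5 + 0)))*(-1424) = (5*(0 + 1/(-5)))*(-1424) = (5*(0 - ⅕))*(-1424) = (5*(-⅕))*(-1424) = -1*(-1424) = 1424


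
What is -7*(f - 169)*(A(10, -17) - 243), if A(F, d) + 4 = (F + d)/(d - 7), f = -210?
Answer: -15708413/24 ≈ -6.5452e+5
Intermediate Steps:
A(F, d) = -4 + (F + d)/(-7 + d) (A(F, d) = -4 + (F + d)/(d - 7) = -4 + (F + d)/(-7 + d))
-7*(f - 169)*(A(10, -17) - 243) = -7*(-210 - 169)*((28 + 10 - 3*(-17))/(-7 - 17) - 243) = -(-2653)*((28 + 10 + 51)/(-24) - 243) = -(-2653)*(-1/24*89 - 243) = -(-2653)*(-89/24 - 243) = -(-2653)*(-5921)/24 = -7*2244059/24 = -15708413/24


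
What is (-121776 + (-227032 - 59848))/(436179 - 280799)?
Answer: -102164/38845 ≈ -2.6300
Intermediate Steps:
(-121776 + (-227032 - 59848))/(436179 - 280799) = (-121776 - 286880)/155380 = -408656*1/155380 = -102164/38845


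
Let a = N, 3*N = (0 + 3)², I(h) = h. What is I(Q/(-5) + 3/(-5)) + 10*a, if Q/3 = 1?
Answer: 144/5 ≈ 28.800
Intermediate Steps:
Q = 3 (Q = 3*1 = 3)
N = 3 (N = (0 + 3)²/3 = (⅓)*3² = (⅓)*9 = 3)
a = 3
I(Q/(-5) + 3/(-5)) + 10*a = (3/(-5) + 3/(-5)) + 10*3 = (3*(-⅕) + 3*(-⅕)) + 30 = (-⅗ - ⅗) + 30 = -6/5 + 30 = 144/5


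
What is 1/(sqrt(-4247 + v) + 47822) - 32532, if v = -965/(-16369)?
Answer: (-97596*sqrt(126438117298) + 25465994864807*I)/(-782798318*I + 3*sqrt(126438117298)) ≈ -32532.0 - 2.9802e-8*I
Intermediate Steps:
v = 965/16369 (v = -965*(-1/16369) = 965/16369 ≈ 0.058953)
1/(sqrt(-4247 + v) + 47822) - 32532 = 1/(sqrt(-4247 + 965/16369) + 47822) - 32532 = 1/(sqrt(-69518178/16369) + 47822) - 32532 = 1/(3*I*sqrt(126438117298)/16369 + 47822) - 32532 = 1/(47822 + 3*I*sqrt(126438117298)/16369) - 32532 = -32532 + 1/(47822 + 3*I*sqrt(126438117298)/16369)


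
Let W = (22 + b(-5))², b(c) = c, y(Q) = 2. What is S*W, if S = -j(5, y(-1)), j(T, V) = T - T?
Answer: 0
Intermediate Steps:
j(T, V) = 0
S = 0 (S = -1*0 = 0)
W = 289 (W = (22 - 5)² = 17² = 289)
S*W = 0*289 = 0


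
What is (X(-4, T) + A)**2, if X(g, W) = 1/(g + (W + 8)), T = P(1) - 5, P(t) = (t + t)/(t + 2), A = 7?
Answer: 16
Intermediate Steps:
P(t) = 2*t/(2 + t) (P(t) = (2*t)/(2 + t) = 2*t/(2 + t))
T = -13/3 (T = 2*1/(2 + 1) - 5 = 2*1/3 - 5 = 2*1*(1/3) - 5 = 2/3 - 5 = -13/3 ≈ -4.3333)
X(g, W) = 1/(8 + W + g) (X(g, W) = 1/(g + (8 + W)) = 1/(8 + W + g))
(X(-4, T) + A)**2 = (1/(8 - 13/3 - 4) + 7)**2 = (1/(-1/3) + 7)**2 = (-3 + 7)**2 = 4**2 = 16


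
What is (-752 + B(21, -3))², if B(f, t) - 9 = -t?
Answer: 547600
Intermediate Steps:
B(f, t) = 9 - t
(-752 + B(21, -3))² = (-752 + (9 - 1*(-3)))² = (-752 + (9 + 3))² = (-752 + 12)² = (-740)² = 547600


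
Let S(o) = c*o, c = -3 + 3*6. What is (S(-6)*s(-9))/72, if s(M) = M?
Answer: 45/4 ≈ 11.250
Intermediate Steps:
c = 15 (c = -3 + 18 = 15)
S(o) = 15*o
(S(-6)*s(-9))/72 = ((15*(-6))*(-9))/72 = -90*(-9)*(1/72) = 810*(1/72) = 45/4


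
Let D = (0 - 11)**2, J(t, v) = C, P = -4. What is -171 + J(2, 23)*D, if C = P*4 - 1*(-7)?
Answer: -1260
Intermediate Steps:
C = -9 (C = -4*4 - 1*(-7) = -16 + 7 = -9)
J(t, v) = -9
D = 121 (D = (-11)**2 = 121)
-171 + J(2, 23)*D = -171 - 9*121 = -171 - 1089 = -1260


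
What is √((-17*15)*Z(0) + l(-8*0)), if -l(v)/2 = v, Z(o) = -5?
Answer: 5*√51 ≈ 35.707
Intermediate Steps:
l(v) = -2*v
√((-17*15)*Z(0) + l(-8*0)) = √(-17*15*(-5) - (-16)*0) = √(-255*(-5) - 2*0) = √(1275 + 0) = √1275 = 5*√51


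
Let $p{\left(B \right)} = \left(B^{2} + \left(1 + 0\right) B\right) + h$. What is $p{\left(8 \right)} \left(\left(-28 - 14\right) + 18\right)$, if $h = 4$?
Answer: $-1824$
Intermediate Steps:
$p{\left(B \right)} = 4 + B + B^{2}$ ($p{\left(B \right)} = \left(B^{2} + \left(1 + 0\right) B\right) + 4 = \left(B^{2} + 1 B\right) + 4 = \left(B^{2} + B\right) + 4 = \left(B + B^{2}\right) + 4 = 4 + B + B^{2}$)
$p{\left(8 \right)} \left(\left(-28 - 14\right) + 18\right) = \left(4 + 8 + 8^{2}\right) \left(\left(-28 - 14\right) + 18\right) = \left(4 + 8 + 64\right) \left(\left(-28 - 14\right) + 18\right) = 76 \left(-42 + 18\right) = 76 \left(-24\right) = -1824$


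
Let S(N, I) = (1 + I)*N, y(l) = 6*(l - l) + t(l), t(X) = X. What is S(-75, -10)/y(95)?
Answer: 135/19 ≈ 7.1053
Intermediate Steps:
y(l) = l (y(l) = 6*(l - l) + l = 6*0 + l = 0 + l = l)
S(N, I) = N*(1 + I)
S(-75, -10)/y(95) = -75*(1 - 10)/95 = -75*(-9)*(1/95) = 675*(1/95) = 135/19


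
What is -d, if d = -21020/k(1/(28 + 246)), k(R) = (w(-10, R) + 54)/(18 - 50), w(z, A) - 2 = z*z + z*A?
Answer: -92151680/21367 ≈ -4312.8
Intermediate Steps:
w(z, A) = 2 + z² + A*z (w(z, A) = 2 + (z*z + z*A) = 2 + (z² + A*z) = 2 + z² + A*z)
k(R) = -39/8 + 5*R/16 (k(R) = ((2 + (-10)² + R*(-10)) + 54)/(18 - 50) = ((2 + 100 - 10*R) + 54)/(-32) = ((102 - 10*R) + 54)*(-1/32) = (156 - 10*R)*(-1/32) = -39/8 + 5*R/16)
d = 92151680/21367 (d = -21020/(-39/8 + 5/(16*(28 + 246))) = -21020/(-39/8 + (5/16)/274) = -21020/(-39/8 + (5/16)*(1/274)) = -21020/(-39/8 + 5/4384) = -21020/(-21367/4384) = -21020*(-4384/21367) = 92151680/21367 ≈ 4312.8)
-d = -1*92151680/21367 = -92151680/21367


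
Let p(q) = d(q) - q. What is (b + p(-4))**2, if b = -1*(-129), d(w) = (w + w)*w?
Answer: 27225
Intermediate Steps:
d(w) = 2*w**2 (d(w) = (2*w)*w = 2*w**2)
b = 129
p(q) = -q + 2*q**2 (p(q) = 2*q**2 - q = -q + 2*q**2)
(b + p(-4))**2 = (129 - 4*(-1 + 2*(-4)))**2 = (129 - 4*(-1 - 8))**2 = (129 - 4*(-9))**2 = (129 + 36)**2 = 165**2 = 27225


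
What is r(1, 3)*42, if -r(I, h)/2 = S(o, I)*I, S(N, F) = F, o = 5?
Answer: -84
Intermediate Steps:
r(I, h) = -2*I² (r(I, h) = -2*I*I = -2*I²)
r(1, 3)*42 = -2*1²*42 = -2*1*42 = -2*42 = -84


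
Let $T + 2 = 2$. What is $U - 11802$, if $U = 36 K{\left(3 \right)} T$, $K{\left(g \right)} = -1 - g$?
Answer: $-11802$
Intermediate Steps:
$T = 0$ ($T = -2 + 2 = 0$)
$U = 0$ ($U = 36 \left(-1 - 3\right) 0 = 36 \left(-4\right) 0 = \left(-144\right) 0 = 0$)
$U - 11802 = 0 - 11802 = -11802$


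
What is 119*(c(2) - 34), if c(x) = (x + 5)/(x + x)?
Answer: -15351/4 ≈ -3837.8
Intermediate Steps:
c(x) = (5 + x)/(2*x) (c(x) = (5 + x)/((2*x)) = (5 + x)*(1/(2*x)) = (5 + x)/(2*x))
119*(c(2) - 34) = 119*((1/2)*(5 + 2)/2 - 34) = 119*((1/2)*(1/2)*7 - 34) = 119*(7/4 - 34) = 119*(-129/4) = -15351/4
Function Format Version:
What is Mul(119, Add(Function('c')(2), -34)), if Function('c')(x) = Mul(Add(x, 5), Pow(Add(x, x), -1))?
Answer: Rational(-15351, 4) ≈ -3837.8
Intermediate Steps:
Function('c')(x) = Mul(Rational(1, 2), Pow(x, -1), Add(5, x)) (Function('c')(x) = Mul(Add(5, x), Pow(Mul(2, x), -1)) = Mul(Add(5, x), Mul(Rational(1, 2), Pow(x, -1))) = Mul(Rational(1, 2), Pow(x, -1), Add(5, x)))
Mul(119, Add(Function('c')(2), -34)) = Mul(119, Add(Mul(Rational(1, 2), Pow(2, -1), Add(5, 2)), -34)) = Mul(119, Add(Mul(Rational(1, 2), Rational(1, 2), 7), -34)) = Mul(119, Add(Rational(7, 4), -34)) = Mul(119, Rational(-129, 4)) = Rational(-15351, 4)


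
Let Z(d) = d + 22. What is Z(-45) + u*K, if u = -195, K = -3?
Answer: 562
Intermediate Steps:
Z(d) = 22 + d
Z(-45) + u*K = (22 - 45) - 195*(-3) = -23 + 585 = 562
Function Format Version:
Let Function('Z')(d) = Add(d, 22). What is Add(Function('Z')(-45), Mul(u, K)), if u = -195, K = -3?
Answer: 562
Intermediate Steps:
Function('Z')(d) = Add(22, d)
Add(Function('Z')(-45), Mul(u, K)) = Add(Add(22, -45), Mul(-195, -3)) = Add(-23, 585) = 562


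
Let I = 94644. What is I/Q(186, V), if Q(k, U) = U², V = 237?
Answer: 10516/6241 ≈ 1.6850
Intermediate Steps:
I/Q(186, V) = 94644/(237²) = 94644/56169 = 94644*(1/56169) = 10516/6241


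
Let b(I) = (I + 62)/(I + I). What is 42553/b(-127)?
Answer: 10808462/65 ≈ 1.6628e+5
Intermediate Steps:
b(I) = (62 + I)/(2*I) (b(I) = (62 + I)/((2*I)) = (62 + I)*(1/(2*I)) = (62 + I)/(2*I))
42553/b(-127) = 42553/(((½)*(62 - 127)/(-127))) = 42553/(((½)*(-1/127)*(-65))) = 42553/(65/254) = 42553*(254/65) = 10808462/65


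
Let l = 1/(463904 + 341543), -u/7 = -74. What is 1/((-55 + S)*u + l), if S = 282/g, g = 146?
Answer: -58797631/1616316269131 ≈ -3.6378e-5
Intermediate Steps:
S = 141/73 (S = 282/146 = 282*(1/146) = 141/73 ≈ 1.9315)
u = 518 (u = -7*(-74) = 518)
l = 1/805447 ≈ 1.2415e-6
1/((-55 + S)*u + l) = 1/((-55 + 141/73)*518 + 1/805447) = 1/(-3874/73*518 + 1/805447) = 1/(-2006732/73 + 1/805447) = 1/(-1616316269131/58797631) = -58797631/1616316269131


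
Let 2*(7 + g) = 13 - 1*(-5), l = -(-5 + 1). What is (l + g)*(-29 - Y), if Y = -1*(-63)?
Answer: -552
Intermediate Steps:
Y = 63
l = 4 (l = -1*(-4) = 4)
g = 2 (g = -7 + (13 - 1*(-5))/2 = -7 + (13 + 5)/2 = -7 + (½)*18 = -7 + 9 = 2)
(l + g)*(-29 - Y) = (4 + 2)*(-29 - 1*63) = 6*(-29 - 63) = 6*(-92) = -552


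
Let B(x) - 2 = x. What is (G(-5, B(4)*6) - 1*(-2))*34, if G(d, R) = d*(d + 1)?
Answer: 748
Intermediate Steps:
B(x) = 2 + x
G(d, R) = d*(1 + d)
(G(-5, B(4)*6) - 1*(-2))*34 = (-5*(1 - 5) - 1*(-2))*34 = (-5*(-4) + 2)*34 = (20 + 2)*34 = 22*34 = 748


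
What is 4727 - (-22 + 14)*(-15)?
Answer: 4607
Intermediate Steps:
4727 - (-22 + 14)*(-15) = 4727 - (-8)*(-15) = 4727 - 1*120 = 4727 - 120 = 4607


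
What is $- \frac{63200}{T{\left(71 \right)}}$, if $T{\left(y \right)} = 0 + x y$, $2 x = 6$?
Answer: $- \frac{63200}{213} \approx -296.71$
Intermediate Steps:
$x = 3$ ($x = \frac{1}{2} \cdot 6 = 3$)
$T{\left(y \right)} = 3 y$ ($T{\left(y \right)} = 0 + 3 y = 3 y$)
$- \frac{63200}{T{\left(71 \right)}} = - \frac{63200}{3 \cdot 71} = - \frac{63200}{213}$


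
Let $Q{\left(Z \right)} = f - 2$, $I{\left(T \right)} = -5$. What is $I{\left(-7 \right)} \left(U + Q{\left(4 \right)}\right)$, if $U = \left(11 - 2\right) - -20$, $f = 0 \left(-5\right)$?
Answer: $-135$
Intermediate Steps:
$f = 0$
$Q{\left(Z \right)} = -2$ ($Q{\left(Z \right)} = 0 - 2 = -2$)
$U = 29$ ($U = 9 + 20 = 29$)
$I{\left(-7 \right)} \left(U + Q{\left(4 \right)}\right) = - 5 \left(29 - 2\right) = \left(-5\right) 27 = -135$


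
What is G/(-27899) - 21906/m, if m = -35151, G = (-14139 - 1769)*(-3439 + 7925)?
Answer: 836367363994/326892583 ≈ 2558.5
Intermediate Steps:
G = -71363288 (G = -15908*4486 = -71363288)
G/(-27899) - 21906/m = -71363288/(-27899) - 21906/(-35151) = -71363288*(-1/27899) - 21906*(-1/35151) = 71363288/27899 + 7302/11717 = 836367363994/326892583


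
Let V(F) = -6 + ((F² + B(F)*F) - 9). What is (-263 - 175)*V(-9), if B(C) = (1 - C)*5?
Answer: 168192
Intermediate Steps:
B(C) = 5 - 5*C
V(F) = -15 + F² + F*(5 - 5*F) (V(F) = -6 + ((F² + (5 - 5*F)*F) - 9) = -6 + ((F² + F*(5 - 5*F)) - 9) = -6 + (-9 + F² + F*(5 - 5*F)) = -15 + F² + F*(5 - 5*F))
(-263 - 175)*V(-9) = (-263 - 175)*(-15 - 4*(-9)² + 5*(-9)) = -438*(-15 - 4*81 - 45) = -438*(-15 - 324 - 45) = -438*(-384) = 168192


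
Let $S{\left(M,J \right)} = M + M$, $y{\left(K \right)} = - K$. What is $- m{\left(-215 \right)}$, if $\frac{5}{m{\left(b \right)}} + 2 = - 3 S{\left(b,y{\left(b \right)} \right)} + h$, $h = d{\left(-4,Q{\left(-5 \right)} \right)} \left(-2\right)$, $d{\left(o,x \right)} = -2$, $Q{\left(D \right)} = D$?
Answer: $- \frac{5}{1292} \approx -0.00387$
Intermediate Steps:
$S{\left(M,J \right)} = 2 M$
$h = 4$ ($h = \left(-2\right) \left(-2\right) = 4$)
$m{\left(b \right)} = \frac{5}{2 - 6 b}$ ($m{\left(b \right)} = \frac{5}{-2 - \left(-4 + 3 \cdot 2 b\right)} = \frac{5}{-2 - \left(-4 + 6 b\right)} = \frac{5}{2 - 6 b}$)
$- m{\left(-215 \right)} = - \frac{5}{2 \left(1 - -645\right)} = - \frac{5}{2 \left(1 + 645\right)} = - \frac{5}{2 \cdot 646} = \left(-1\right) \frac{5}{1292} = - \frac{5}{1292}$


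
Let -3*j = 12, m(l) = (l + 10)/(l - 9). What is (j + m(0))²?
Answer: 2116/81 ≈ 26.123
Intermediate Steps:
m(l) = (10 + l)/(-9 + l)
j = -4 (j = -⅓*12 = -4)
(j + m(0))² = (-4 + (10 + 0)/(-9 + 0))² = (-4 + 10/(-9))² = (-4 - ⅑*10)² = (-4 - 10/9)² = (-46/9)² = 2116/81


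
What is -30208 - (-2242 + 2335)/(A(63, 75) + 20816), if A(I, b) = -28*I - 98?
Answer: -190854175/6318 ≈ -30208.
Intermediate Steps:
A(I, b) = -98 - 28*I
-30208 - (-2242 + 2335)/(A(63, 75) + 20816) = -30208 - (-2242 + 2335)/((-98 - 28*63) + 20816) = -30208 - 93/((-98 - 1764) + 20816) = -30208 - 93/(-1862 + 20816) = -30208 - 93/18954 = -30208 - 1*31/6318 = -30208 - 31/6318 = -190854175/6318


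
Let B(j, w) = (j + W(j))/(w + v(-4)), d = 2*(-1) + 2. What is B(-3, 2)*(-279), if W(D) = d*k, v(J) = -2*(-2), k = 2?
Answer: 279/2 ≈ 139.50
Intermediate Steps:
d = 0 (d = -2 + 2 = 0)
v(J) = 4
W(D) = 0 (W(D) = 0*2 = 0)
B(j, w) = j/(4 + w) (B(j, w) = (j + 0)/(w + 4) = j/(4 + w))
B(-3, 2)*(-279) = -3/(4 + 2)*(-279) = -3/6*(-279) = -3*⅙*(-279) = -½*(-279) = 279/2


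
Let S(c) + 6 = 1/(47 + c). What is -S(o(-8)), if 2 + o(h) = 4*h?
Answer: 77/13 ≈ 5.9231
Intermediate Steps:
o(h) = -2 + 4*h
S(c) = -6 + 1/(47 + c)
-S(o(-8)) = -(-281 - 6*(-2 + 4*(-8)))/(47 + (-2 + 4*(-8))) = -(-281 - 6*(-2 - 32))/(47 + (-2 - 32)) = -(-281 - 6*(-34))/(47 - 34) = -(-281 + 204)/13 = -(-77)/13 = -1*(-77/13) = 77/13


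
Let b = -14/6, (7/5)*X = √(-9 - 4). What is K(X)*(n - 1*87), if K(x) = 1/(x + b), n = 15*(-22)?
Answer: 429093/5326 + 131355*I*√13/5326 ≈ 80.566 + 88.924*I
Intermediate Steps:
X = 5*I*√13/7 (X = 5*√(-9 - 4)/7 = 5*√(-13)/7 = 5*(I*√13)/7 = 5*I*√13/7 ≈ 2.5754*I)
n = -330
b = -7/3 (b = -14*⅙ = -7/3 ≈ -2.3333)
K(x) = 1/(-7/3 + x) (K(x) = 1/(x - 7/3) = 1/(-7/3 + x))
K(X)*(n - 1*87) = (3/(-7 + 3*(5*I*√13/7)))*(-330 - 1*87) = (3/(-7 + 15*I*√13/7))*(-330 - 87) = (3/(-7 + 15*I*√13/7))*(-417) = -1251/(-7 + 15*I*√13/7)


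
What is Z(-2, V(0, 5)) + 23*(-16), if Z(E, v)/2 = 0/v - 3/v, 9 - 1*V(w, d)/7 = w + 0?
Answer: -7730/21 ≈ -368.10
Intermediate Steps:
V(w, d) = 63 - 7*w (V(w, d) = 63 - 7*(w + 0) = 63 - 7*w)
Z(E, v) = -6/v (Z(E, v) = 2*(0/v - 3/v) = 2*(0 - 3/v) = 2*(-3/v) = -6/v)
Z(-2, V(0, 5)) + 23*(-16) = -6/(63 - 7*0) + 23*(-16) = -6/(63 + 0) - 368 = -6/63 - 368 = -6*1/63 - 368 = -2/21 - 368 = -7730/21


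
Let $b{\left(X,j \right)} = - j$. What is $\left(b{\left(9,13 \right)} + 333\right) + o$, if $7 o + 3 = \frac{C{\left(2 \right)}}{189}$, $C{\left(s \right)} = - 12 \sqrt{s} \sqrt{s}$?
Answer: $\frac{140923}{441} \approx 319.55$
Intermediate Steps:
$C{\left(s \right)} = - 12 s$
$o = - \frac{197}{441}$ ($o = - \frac{3}{7} + \frac{\left(-12\right) 2 \cdot \frac{1}{189}}{7} = - \frac{3}{7} + \frac{\left(-24\right) \frac{1}{189}}{7} = - \frac{3}{7} + \frac{1}{7} \left(- \frac{8}{63}\right) = - \frac{3}{7} - \frac{8}{441} = - \frac{197}{441} \approx -0.44671$)
$\left(b{\left(9,13 \right)} + 333\right) + o = \left(\left(-1\right) 13 + 333\right) - \frac{197}{441} = \left(-13 + 333\right) - \frac{197}{441} = 320 - \frac{197}{441} = \frac{140923}{441}$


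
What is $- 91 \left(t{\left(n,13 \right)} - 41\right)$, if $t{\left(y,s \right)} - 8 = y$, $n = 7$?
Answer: $2366$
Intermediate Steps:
$t{\left(y,s \right)} = 8 + y$
$- 91 \left(t{\left(n,13 \right)} - 41\right) = - 91 \left(\left(8 + 7\right) - 41\right) = - 91 \left(15 - 41\right) = \left(-91\right) \left(-26\right) = 2366$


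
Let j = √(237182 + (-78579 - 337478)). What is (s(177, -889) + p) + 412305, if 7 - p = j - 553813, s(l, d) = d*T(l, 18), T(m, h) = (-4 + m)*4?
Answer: 350937 - 15*I*√795 ≈ 3.5094e+5 - 422.94*I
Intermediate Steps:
T(m, h) = -16 + 4*m
j = 15*I*√795 (j = √(237182 - 416057) = √(-178875) = 15*I*√795 ≈ 422.94*I)
s(l, d) = d*(-16 + 4*l)
p = 553820 - 15*I*√795 (p = 7 - (15*I*√795 - 553813) = 7 - (-553813 + 15*I*√795) = 7 + (553813 - 15*I*√795) = 553820 - 15*I*√795 ≈ 5.5382e+5 - 422.94*I)
(s(177, -889) + p) + 412305 = (4*(-889)*(-4 + 177) + (553820 - 15*I*√795)) + 412305 = (4*(-889)*173 + (553820 - 15*I*√795)) + 412305 = (-615188 + (553820 - 15*I*√795)) + 412305 = (-61368 - 15*I*√795) + 412305 = 350937 - 15*I*√795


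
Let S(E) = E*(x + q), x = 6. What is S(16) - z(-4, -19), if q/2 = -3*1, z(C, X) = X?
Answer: 19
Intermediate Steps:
q = -6 (q = 2*(-3*1) = 2*(-3) = -6)
S(E) = 0 (S(E) = E*(6 - 6) = E*0 = 0)
S(16) - z(-4, -19) = 0 - 1*(-19) = 0 + 19 = 19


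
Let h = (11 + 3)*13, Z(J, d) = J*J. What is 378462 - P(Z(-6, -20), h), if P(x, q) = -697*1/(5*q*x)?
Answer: 12398415817/32760 ≈ 3.7846e+5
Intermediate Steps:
Z(J, d) = J**2
h = 182 (h = 14*13 = 182)
P(x, q) = -697/(5*q*x) (P(x, q) = -697*1/(5*q*x) = -697/(5*q*x))
378462 - P(Z(-6, -20), h) = 378462 - (-697)/(5*182*((-6)**2)) = 378462 - (-697)/(5*182*36) = 378462 - 1*(-697/32760) = 378462 + 697/32760 = 12398415817/32760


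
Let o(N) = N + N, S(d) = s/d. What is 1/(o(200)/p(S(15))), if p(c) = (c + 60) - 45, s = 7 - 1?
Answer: 77/2000 ≈ 0.038500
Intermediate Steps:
s = 6
S(d) = 6/d
o(N) = 2*N
p(c) = 15 + c (p(c) = (60 + c) - 45 = 15 + c)
1/(o(200)/p(S(15))) = 1/((2*200)/(15 + 6/15)) = 1/(400/(15 + 6*(1/15))) = 1/(400/(15 + ⅖)) = 1/(400/(77/5)) = 1/(400*(5/77)) = 1/(2000/77) = 77/2000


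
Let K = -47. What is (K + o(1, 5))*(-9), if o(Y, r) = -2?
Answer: 441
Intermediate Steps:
(K + o(1, 5))*(-9) = (-47 - 2)*(-9) = -49*(-9) = 441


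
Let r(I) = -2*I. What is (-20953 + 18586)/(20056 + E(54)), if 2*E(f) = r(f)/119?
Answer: -281673/2386610 ≈ -0.11802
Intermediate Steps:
E(f) = -f/119 (E(f) = (-2*f/119)/2 = -f/119)
(-20953 + 18586)/(20056 + E(54)) = (-20953 + 18586)/(20056 - 1/119*54) = -2367/(20056 - 54/119) = -2367/2386610/119 = -2367*119/2386610 = -281673/2386610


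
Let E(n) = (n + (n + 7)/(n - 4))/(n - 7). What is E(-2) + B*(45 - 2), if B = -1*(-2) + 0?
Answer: 4661/54 ≈ 86.315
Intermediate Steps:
B = 2 (B = 2 + 0 = 2)
E(n) = (n + (7 + n)/(-4 + n))/(-7 + n)
E(-2) + B*(45 - 2) = (7 + (-2)² - 3*(-2))/(28 + (-2)² - 11*(-2)) + 2*(45 - 2) = (7 + 4 + 6)/(28 + 4 + 22) + 2*43 = 17/54 + 86 = 4661/54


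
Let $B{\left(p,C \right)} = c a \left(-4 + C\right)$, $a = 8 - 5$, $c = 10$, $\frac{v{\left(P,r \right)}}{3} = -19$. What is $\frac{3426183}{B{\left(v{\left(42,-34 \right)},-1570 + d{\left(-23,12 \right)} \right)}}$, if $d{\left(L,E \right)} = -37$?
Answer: $- \frac{380687}{5370} \approx -70.891$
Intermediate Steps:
$v{\left(P,r \right)} = -57$ ($v{\left(P,r \right)} = 3 \left(-19\right) = -57$)
$a = 3$ ($a = 8 - 5 = 3$)
$B{\left(p,C \right)} = -120 + 30 C$ ($B{\left(p,C \right)} = 10 \cdot 3 \left(-4 + C\right) = 30 \left(-4 + C\right) = -120 + 30 C$)
$\frac{3426183}{B{\left(v{\left(42,-34 \right)},-1570 + d{\left(-23,12 \right)} \right)}} = \frac{3426183}{-120 + 30 \left(-1570 - 37\right)} = \frac{3426183}{-120 + 30 \left(-1607\right)} = \frac{3426183}{-120 - 48210} = \frac{3426183}{-48330} = 3426183 \left(- \frac{1}{48330}\right) = - \frac{380687}{5370}$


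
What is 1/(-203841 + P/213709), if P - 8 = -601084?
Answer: -213709/43563257345 ≈ -4.9057e-6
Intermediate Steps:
P = -601076 (P = 8 - 601084 = -601076)
1/(-203841 + P/213709) = 1/(-203841 - 601076/213709) = 1/(-43563257345/213709) = -213709/43563257345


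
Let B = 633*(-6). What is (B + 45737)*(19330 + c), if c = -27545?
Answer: -344528885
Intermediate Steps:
B = -3798
(B + 45737)*(19330 + c) = (-3798 + 45737)*(19330 - 27545) = 41939*(-8215) = -344528885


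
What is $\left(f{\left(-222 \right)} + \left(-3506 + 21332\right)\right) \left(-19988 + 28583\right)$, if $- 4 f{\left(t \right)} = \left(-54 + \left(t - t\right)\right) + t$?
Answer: $153807525$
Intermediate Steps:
$f{\left(t \right)} = \frac{27}{2} - \frac{t}{4}$ ($f{\left(t \right)} = - \frac{\left(-54 + \left(t - t\right)\right) + t}{4} = - \frac{\left(-54 + 0\right) + t}{4} = - \frac{-54 + t}{4} = \frac{27}{2} - \frac{t}{4}$)
$\left(f{\left(-222 \right)} + \left(-3506 + 21332\right)\right) \left(-19988 + 28583\right) = \left(\left(\frac{27}{2} - - \frac{111}{2}\right) + \left(-3506 + 21332\right)\right) \left(-19988 + 28583\right) = \left(\left(\frac{27}{2} + \frac{111}{2}\right) + 17826\right) 8595 = \left(69 + 17826\right) 8595 = 17895 \cdot 8595 = 153807525$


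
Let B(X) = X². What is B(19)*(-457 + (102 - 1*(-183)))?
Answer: -62092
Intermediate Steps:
B(19)*(-457 + (102 - 1*(-183))) = 19²*(-457 + (102 - 1*(-183))) = 361*(-457 + (102 + 183)) = 361*(-457 + 285) = 361*(-172) = -62092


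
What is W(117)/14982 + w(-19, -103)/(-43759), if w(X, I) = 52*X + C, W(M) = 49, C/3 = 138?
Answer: 10743859/655597338 ≈ 0.016388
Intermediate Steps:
C = 414 (C = 3*138 = 414)
w(X, I) = 414 + 52*X (w(X, I) = 52*X + 414 = 414 + 52*X)
W(117)/14982 + w(-19, -103)/(-43759) = 49/14982 + (414 + 52*(-19))/(-43759) = 49*(1/14982) + (414 - 988)*(-1/43759) = 49/14982 - 574*(-1/43759) = 49/14982 + 574/43759 = 10743859/655597338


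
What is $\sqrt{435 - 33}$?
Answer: $\sqrt{402} \approx 20.05$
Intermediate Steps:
$\sqrt{435 - 33} = \sqrt{402}$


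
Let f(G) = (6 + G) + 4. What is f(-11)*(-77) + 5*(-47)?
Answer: -158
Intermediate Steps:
f(G) = 10 + G
f(-11)*(-77) + 5*(-47) = (10 - 11)*(-77) + 5*(-47) = -1*(-77) - 235 = 77 - 235 = -158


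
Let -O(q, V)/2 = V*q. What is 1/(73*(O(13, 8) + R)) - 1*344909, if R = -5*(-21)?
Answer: -2593370772/7519 ≈ -3.4491e+5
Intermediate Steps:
O(q, V) = -2*V*q
R = 105
1/(73*(O(13, 8) + R)) - 1*344909 = 1/(73*(-2*8*13 + 105)) - 1*344909 = 1/(73*(-208 + 105)) - 344909 = 1/(73*(-103)) - 344909 = 1/(-7519) - 344909 = -1/7519 - 344909 = -2593370772/7519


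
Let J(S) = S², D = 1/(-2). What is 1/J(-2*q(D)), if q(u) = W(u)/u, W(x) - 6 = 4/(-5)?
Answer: 25/10816 ≈ 0.0023114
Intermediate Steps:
W(x) = 26/5 (W(x) = 6 + 4/(-5) = 6 + 4*(-⅕) = 6 - ⅘ = 26/5)
D = -½ ≈ -0.50000
q(u) = 26/(5*u)
1/J(-2*q(D)) = 1/((-52/(5*(-½)))²) = 1/((-52*(-2)/5)²) = 1/((-2*(-52/5))²) = 1/((104/5)²) = 1/(10816/25) = 25/10816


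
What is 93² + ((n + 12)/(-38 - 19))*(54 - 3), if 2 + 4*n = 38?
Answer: 163974/19 ≈ 8630.2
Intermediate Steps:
n = 9 (n = -½ + (¼)*38 = -½ + 19/2 = 9)
93² + ((n + 12)/(-38 - 19))*(54 - 3) = 93² + ((9 + 12)/(-38 - 19))*(54 - 3) = 8649 + (21/(-57))*51 = 8649 + (21*(-1/57))*51 = 8649 - 7/19*51 = 8649 - 357/19 = 163974/19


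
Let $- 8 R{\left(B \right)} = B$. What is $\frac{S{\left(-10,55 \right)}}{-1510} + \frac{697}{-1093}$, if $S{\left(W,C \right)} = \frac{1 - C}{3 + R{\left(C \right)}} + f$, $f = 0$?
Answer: $- \frac{16549373}{25581665} \approx -0.64692$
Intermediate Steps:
$R{\left(B \right)} = - \frac{B}{8}$
$S{\left(W,C \right)} = \frac{1 - C}{3 - \frac{C}{8}}$ ($S{\left(W,C \right)} = \frac{1 - C}{3 - \frac{C}{8}} + 0 = \frac{1 - C}{3 - \frac{C}{8}}$)
$\frac{S{\left(-10,55 \right)}}{-1510} + \frac{697}{-1093} = \frac{8 \frac{1}{-24 + 55} \left(-1 + 55\right)}{-1510} + \frac{697}{-1093} = 8 \cdot \frac{1}{31} \cdot 54 \left(- \frac{1}{1510}\right) + 697 \left(- \frac{1}{1093}\right) = 8 \cdot \frac{1}{31} \cdot 54 \left(- \frac{1}{1510}\right) - \frac{697}{1093} = \frac{432}{31} \left(- \frac{1}{1510}\right) - \frac{697}{1093} = - \frac{216}{23405} - \frac{697}{1093} = - \frac{16549373}{25581665}$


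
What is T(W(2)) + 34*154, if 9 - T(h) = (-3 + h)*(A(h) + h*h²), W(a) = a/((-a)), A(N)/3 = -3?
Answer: 5205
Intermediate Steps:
A(N) = -9 (A(N) = 3*(-3) = -9)
W(a) = -1 (W(a) = a*(-1/a) = -1)
T(h) = 9 - (-9 + h³)*(-3 + h) (T(h) = 9 - (-3 + h)*(-9 + h*h²) = 9 - (-3 + h)*(-9 + h³) = 9 - (-9 + h³)*(-3 + h))
T(W(2)) + 34*154 = (-18 - 1*(-1)⁴ + 3*(-1)³ + 9*(-1)) + 34*154 = (-18 - 1*1 + 3*(-1) - 9) + 5236 = (-18 - 1 - 3 - 9) + 5236 = -31 + 5236 = 5205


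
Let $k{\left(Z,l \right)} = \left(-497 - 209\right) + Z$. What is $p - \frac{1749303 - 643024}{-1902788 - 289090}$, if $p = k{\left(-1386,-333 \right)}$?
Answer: $- \frac{4584302497}{2191878} \approx -2091.5$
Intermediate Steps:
$k{\left(Z,l \right)} = -706 + Z$
$p = -2092$ ($p = -706 - 1386 = -2092$)
$p - \frac{1749303 - 643024}{-1902788 - 289090} = -2092 - \frac{1749303 - 643024}{-1902788 - 289090} = -2092 - \frac{1106279}{-2191878} = -2092 - 1106279 \left(- \frac{1}{2191878}\right) = -2092 - - \frac{1106279}{2191878} = -2092 + \frac{1106279}{2191878} = - \frac{4584302497}{2191878}$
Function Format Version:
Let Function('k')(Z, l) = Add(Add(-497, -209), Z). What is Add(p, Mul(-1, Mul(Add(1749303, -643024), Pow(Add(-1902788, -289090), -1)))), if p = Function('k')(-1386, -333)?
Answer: Rational(-4584302497, 2191878) ≈ -2091.5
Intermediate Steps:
Function('k')(Z, l) = Add(-706, Z)
p = -2092 (p = Add(-706, -1386) = -2092)
Add(p, Mul(-1, Mul(Add(1749303, -643024), Pow(Add(-1902788, -289090), -1)))) = Add(-2092, Mul(-1, Mul(Add(1749303, -643024), Pow(Add(-1902788, -289090), -1)))) = Add(-2092, Mul(-1, Mul(1106279, Pow(-2191878, -1)))) = Add(-2092, Mul(-1, Mul(1106279, Rational(-1, 2191878)))) = Add(-2092, Mul(-1, Rational(-1106279, 2191878))) = Add(-2092, Rational(1106279, 2191878)) = Rational(-4584302497, 2191878)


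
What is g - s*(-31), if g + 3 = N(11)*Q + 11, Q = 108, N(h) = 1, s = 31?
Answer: 1077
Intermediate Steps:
g = 116 (g = -3 + (1*108 + 11) = -3 + (108 + 11) = -3 + 119 = 116)
g - s*(-31) = 116 - 31*(-31) = 116 - 1*(-961) = 116 + 961 = 1077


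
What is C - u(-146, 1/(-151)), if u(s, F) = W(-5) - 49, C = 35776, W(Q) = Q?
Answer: 35830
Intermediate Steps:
u(s, F) = -54 (u(s, F) = -5 - 49 = -54)
C - u(-146, 1/(-151)) = 35776 - 1*(-54) = 35776 + 54 = 35830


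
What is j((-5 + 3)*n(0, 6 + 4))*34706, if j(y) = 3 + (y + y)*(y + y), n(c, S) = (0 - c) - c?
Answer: 104118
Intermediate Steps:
n(c, S) = -2*c (n(c, S) = -c - c = -2*c)
j(y) = 3 + 4*y**2 (j(y) = 3 + (2*y)*(2*y) = 3 + 4*y**2)
j((-5 + 3)*n(0, 6 + 4))*34706 = (3 + 4*((-5 + 3)*(-2*0))**2)*34706 = (3 + 4*(-2*0)**2)*34706 = (3 + 4*0**2)*34706 = (3 + 4*0)*34706 = (3 + 0)*34706 = 3*34706 = 104118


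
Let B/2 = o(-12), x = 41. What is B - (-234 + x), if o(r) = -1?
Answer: 191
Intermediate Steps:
B = -2 (B = 2*(-1) = -2)
B - (-234 + x) = -2 - (-234 + 41) = -2 - 1*(-193) = -2 + 193 = 191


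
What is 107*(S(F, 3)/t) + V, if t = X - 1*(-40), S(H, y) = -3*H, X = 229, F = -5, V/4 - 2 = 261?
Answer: 284593/269 ≈ 1058.0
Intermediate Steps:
V = 1052 (V = 8 + 4*261 = 8 + 1044 = 1052)
t = 269 (t = 229 - 1*(-40) = 229 + 40 = 269)
107*(S(F, 3)/t) + V = 107*(-3*(-5)/269) + 1052 = 107*(15*(1/269)) + 1052 = 107*(15/269) + 1052 = 1605/269 + 1052 = 284593/269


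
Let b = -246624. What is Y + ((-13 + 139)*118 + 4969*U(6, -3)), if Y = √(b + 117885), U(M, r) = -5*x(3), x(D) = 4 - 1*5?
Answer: 39713 + I*√128739 ≈ 39713.0 + 358.8*I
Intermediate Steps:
x(D) = -1 (x(D) = 4 - 5 = -1)
U(M, r) = 5 (U(M, r) = -5*(-1) = 5)
Y = I*√128739 (Y = √(-246624 + 117885) = √(-128739) = I*√128739 ≈ 358.8*I)
Y + ((-13 + 139)*118 + 4969*U(6, -3)) = I*√128739 + ((-13 + 139)*118 + 4969*5) = I*√128739 + (126*118 + 24845) = I*√128739 + (14868 + 24845) = I*√128739 + 39713 = 39713 + I*√128739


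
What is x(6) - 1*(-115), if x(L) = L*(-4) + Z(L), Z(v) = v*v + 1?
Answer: 128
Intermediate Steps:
Z(v) = 1 + v² (Z(v) = v² + 1 = 1 + v²)
x(L) = 1 + L² - 4*L (x(L) = L*(-4) + (1 + L²) = -4*L + (1 + L²) = 1 + L² - 4*L)
x(6) - 1*(-115) = (1 + 6² - 4*6) - 1*(-115) = (1 + 36 - 24) + 115 = 13 + 115 = 128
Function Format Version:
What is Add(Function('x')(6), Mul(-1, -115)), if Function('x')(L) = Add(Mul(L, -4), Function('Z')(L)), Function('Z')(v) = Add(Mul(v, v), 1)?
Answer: 128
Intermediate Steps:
Function('Z')(v) = Add(1, Pow(v, 2)) (Function('Z')(v) = Add(Pow(v, 2), 1) = Add(1, Pow(v, 2)))
Function('x')(L) = Add(1, Pow(L, 2), Mul(-4, L)) (Function('x')(L) = Add(Mul(L, -4), Add(1, Pow(L, 2))) = Add(Mul(-4, L), Add(1, Pow(L, 2))) = Add(1, Pow(L, 2), Mul(-4, L)))
Add(Function('x')(6), Mul(-1, -115)) = Add(Add(1, Pow(6, 2), Mul(-4, 6)), Mul(-1, -115)) = Add(Add(1, 36, -24), 115) = Add(13, 115) = 128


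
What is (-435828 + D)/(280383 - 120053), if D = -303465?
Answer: -739293/160330 ≈ -4.6111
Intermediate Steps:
(-435828 + D)/(280383 - 120053) = (-435828 - 303465)/(280383 - 120053) = -739293/160330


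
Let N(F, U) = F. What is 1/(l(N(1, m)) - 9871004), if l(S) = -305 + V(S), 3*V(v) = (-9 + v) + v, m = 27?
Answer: -3/29613934 ≈ -1.0130e-7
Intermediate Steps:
V(v) = -3 + 2*v/3 (V(v) = ((-9 + v) + v)/3 = (-9 + 2*v)/3 = -3 + 2*v/3)
l(S) = -308 + 2*S/3 (l(S) = -305 + (-3 + 2*S/3) = -308 + 2*S/3)
1/(l(N(1, m)) - 9871004) = 1/((-308 + (2/3)*1) - 9871004) = 1/((-308 + 2/3) - 9871004) = 1/(-922/3 - 9871004) = 1/(-29613934/3) = -3/29613934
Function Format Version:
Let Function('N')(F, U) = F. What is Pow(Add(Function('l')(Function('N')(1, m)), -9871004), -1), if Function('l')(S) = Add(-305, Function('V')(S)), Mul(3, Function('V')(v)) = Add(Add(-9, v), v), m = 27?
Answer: Rational(-3, 29613934) ≈ -1.0130e-7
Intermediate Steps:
Function('V')(v) = Add(-3, Mul(Rational(2, 3), v)) (Function('V')(v) = Mul(Rational(1, 3), Add(Add(-9, v), v)) = Mul(Rational(1, 3), Add(-9, Mul(2, v))) = Add(-3, Mul(Rational(2, 3), v)))
Function('l')(S) = Add(-308, Mul(Rational(2, 3), S)) (Function('l')(S) = Add(-305, Add(-3, Mul(Rational(2, 3), S))) = Add(-308, Mul(Rational(2, 3), S)))
Pow(Add(Function('l')(Function('N')(1, m)), -9871004), -1) = Pow(Add(Add(-308, Mul(Rational(2, 3), 1)), -9871004), -1) = Pow(Add(Add(-308, Rational(2, 3)), -9871004), -1) = Pow(Add(Rational(-922, 3), -9871004), -1) = Pow(Rational(-29613934, 3), -1) = Rational(-3, 29613934)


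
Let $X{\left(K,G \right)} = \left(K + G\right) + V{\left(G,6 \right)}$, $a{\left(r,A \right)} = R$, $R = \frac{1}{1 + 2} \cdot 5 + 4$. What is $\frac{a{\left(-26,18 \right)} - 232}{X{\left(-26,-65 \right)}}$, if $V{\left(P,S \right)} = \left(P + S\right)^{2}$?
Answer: $- \frac{679}{10170} \approx -0.066765$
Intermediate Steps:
$R = \frac{17}{3}$ ($R = \frac{1}{3} \cdot 5 + 4 = \frac{5}{3} + 4 = \frac{17}{3} \approx 5.6667$)
$a{\left(r,A \right)} = \frac{17}{3}$
$X{\left(K,G \right)} = G + K + \left(6 + G\right)^{2}$ ($X{\left(K,G \right)} = \left(K + G\right) + \left(G + 6\right)^{2} = \left(G + K\right) + \left(6 + G\right)^{2} = G + K + \left(6 + G\right)^{2}$)
$\frac{a{\left(-26,18 \right)} - 232}{X{\left(-26,-65 \right)}} = \frac{\frac{17}{3} - 232}{-65 - 26 + \left(6 - 65\right)^{2}} = - \frac{679}{3 \left(-65 - 26 + \left(-59\right)^{2}\right)} = - \frac{679}{3 \left(-65 - 26 + 3481\right)} = - \frac{679}{3 \cdot 3390} = \left(- \frac{679}{3}\right) \frac{1}{3390} = - \frac{679}{10170}$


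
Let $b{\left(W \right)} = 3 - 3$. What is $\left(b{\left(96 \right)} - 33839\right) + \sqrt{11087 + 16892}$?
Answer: $-33839 + 7 \sqrt{571} \approx -33672.0$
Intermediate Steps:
$b{\left(W \right)} = 0$ ($b{\left(W \right)} = 3 - 3 = 0$)
$\left(b{\left(96 \right)} - 33839\right) + \sqrt{11087 + 16892} = \left(0 - 33839\right) + \sqrt{11087 + 16892} = -33839 + \sqrt{27979} = -33839 + 7 \sqrt{571}$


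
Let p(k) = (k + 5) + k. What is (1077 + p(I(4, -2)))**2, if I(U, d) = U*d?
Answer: 1136356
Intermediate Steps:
p(k) = 5 + 2*k (p(k) = (5 + k) + k = 5 + 2*k)
(1077 + p(I(4, -2)))**2 = (1077 + (5 + 2*(4*(-2))))**2 = (1077 + (5 + 2*(-8)))**2 = (1077 + (5 - 16))**2 = (1077 - 11)**2 = 1066**2 = 1136356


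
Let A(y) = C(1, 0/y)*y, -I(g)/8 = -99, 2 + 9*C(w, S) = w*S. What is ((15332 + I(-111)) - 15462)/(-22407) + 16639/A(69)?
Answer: -1118520671/1030722 ≈ -1085.2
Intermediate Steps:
C(w, S) = -2/9 + S*w/9 (C(w, S) = -2/9 + (w*S)/9 = -2/9 + (S*w)/9 = -2/9 + S*w/9)
I(g) = 792 (I(g) = -8*(-99) = 792)
A(y) = -2*y/9 (A(y) = (-2/9 + (⅑)*(0/y)*1)*y = (-2/9 + (⅑)*0*1)*y = (-2/9 + 0)*y = -2*y/9)
((15332 + I(-111)) - 15462)/(-22407) + 16639/A(69) = ((15332 + 792) - 15462)/(-22407) + 16639/((-2/9*69)) = (16124 - 15462)*(-1/22407) + 16639/(-46/3) = 662*(-1/22407) + 16639*(-3/46) = -662/22407 - 49917/46 = -1118520671/1030722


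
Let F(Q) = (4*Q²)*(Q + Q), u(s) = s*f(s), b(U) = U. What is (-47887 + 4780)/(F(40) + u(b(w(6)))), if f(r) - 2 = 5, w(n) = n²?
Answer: -43107/512252 ≈ -0.084152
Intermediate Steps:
f(r) = 7 (f(r) = 2 + 5 = 7)
u(s) = 7*s (u(s) = s*7 = 7*s)
F(Q) = 8*Q³ (F(Q) = (4*Q²)*(2*Q) = 8*Q³)
(-47887 + 4780)/(F(40) + u(b(w(6)))) = (-47887 + 4780)/(8*40³ + 7*6²) = -43107/(8*64000 + 7*36) = -43107/(512000 + 252) = -43107/512252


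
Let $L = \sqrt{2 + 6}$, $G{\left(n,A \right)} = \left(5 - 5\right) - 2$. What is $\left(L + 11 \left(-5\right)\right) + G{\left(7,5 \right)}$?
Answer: $-57 + 2 \sqrt{2} \approx -54.172$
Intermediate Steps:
$G{\left(n,A \right)} = -2$ ($G{\left(n,A \right)} = \left(5 - 5\right) - 2 = 0 - 2 = -2$)
$L = 2 \sqrt{2}$ ($L = \sqrt{8} = 2 \sqrt{2} \approx 2.8284$)
$\left(L + 11 \left(-5\right)\right) + G{\left(7,5 \right)} = \left(2 \sqrt{2} + 11 \left(-5\right)\right) - 2 = \left(2 \sqrt{2} - 55\right) - 2 = \left(-55 + 2 \sqrt{2}\right) - 2 = -57 + 2 \sqrt{2}$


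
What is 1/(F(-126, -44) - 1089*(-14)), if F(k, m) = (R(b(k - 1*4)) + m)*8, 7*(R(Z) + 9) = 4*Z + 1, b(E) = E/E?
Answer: 7/103794 ≈ 6.7441e-5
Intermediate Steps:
b(E) = 1
R(Z) = -62/7 + 4*Z/7 (R(Z) = -9 + (4*Z + 1)/7 = -9 + (1 + 4*Z)/7 = -9 + (⅐ + 4*Z/7) = -62/7 + 4*Z/7)
F(k, m) = -464/7 + 8*m (F(k, m) = ((-62/7 + (4/7)*1) + m)*8 = ((-62/7 + 4/7) + m)*8 = (-58/7 + m)*8 = -464/7 + 8*m)
1/(F(-126, -44) - 1089*(-14)) = 1/((-464/7 + 8*(-44)) - 1089*(-14)) = 1/((-464/7 - 352) + 15246) = 1/(-2928/7 + 15246) = 1/(103794/7) = 7/103794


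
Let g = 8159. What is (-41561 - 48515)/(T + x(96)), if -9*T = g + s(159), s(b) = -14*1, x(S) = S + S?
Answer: 90076/713 ≈ 126.33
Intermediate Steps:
x(S) = 2*S
s(b) = -14
T = -905 (T = -(8159 - 14)/9 = -1/9*8145 = -905)
(-41561 - 48515)/(T + x(96)) = (-41561 - 48515)/(-905 + 2*96) = -90076/(-905 + 192) = -90076/(-713) = -90076*(-1/713) = 90076/713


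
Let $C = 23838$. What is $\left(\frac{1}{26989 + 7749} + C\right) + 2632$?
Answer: $\frac{919514861}{34738} \approx 26470.0$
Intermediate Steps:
$\left(\frac{1}{26989 + 7749} + C\right) + 2632 = \left(\frac{1}{26989 + 7749} + 23838\right) + 2632 = \left(\frac{1}{34738} + 23838\right) + 2632 = \frac{828084445}{34738} + 2632 = \frac{919514861}{34738}$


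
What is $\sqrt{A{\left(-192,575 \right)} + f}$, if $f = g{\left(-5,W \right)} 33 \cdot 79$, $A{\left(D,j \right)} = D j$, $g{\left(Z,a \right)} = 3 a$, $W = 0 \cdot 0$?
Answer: $40 i \sqrt{69} \approx 332.27 i$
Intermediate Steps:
$W = 0$
$f = 0$ ($f = 3 \cdot 0 \cdot 33 \cdot 79 = 0 \cdot 33 \cdot 79 = 0 \cdot 79 = 0$)
$\sqrt{A{\left(-192,575 \right)} + f} = \sqrt{\left(-192\right) 575 + 0} = \sqrt{-110400 + 0} = \sqrt{-110400} = 40 i \sqrt{69}$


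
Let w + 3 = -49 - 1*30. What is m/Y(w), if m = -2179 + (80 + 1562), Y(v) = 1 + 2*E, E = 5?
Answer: -537/11 ≈ -48.818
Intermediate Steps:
w = -82 (w = -3 + (-49 - 1*30) = -3 + (-49 - 30) = -3 - 79 = -82)
Y(v) = 11 (Y(v) = 1 + 2*5 = 1 + 10 = 11)
m = -537 (m = -2179 + 1642 = -537)
m/Y(w) = -537/11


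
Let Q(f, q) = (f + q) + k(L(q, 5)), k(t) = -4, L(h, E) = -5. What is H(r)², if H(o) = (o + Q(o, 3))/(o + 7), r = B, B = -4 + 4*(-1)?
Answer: 289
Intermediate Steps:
Q(f, q) = -4 + f + q (Q(f, q) = (f + q) - 4 = -4 + f + q)
B = -8 (B = -4 - 4 = -8)
r = -8
H(o) = (-1 + 2*o)/(7 + o) (H(o) = (o + (-4 + o + 3))/(o + 7) = (o + (-1 + o))/(7 + o) = (-1 + 2*o)/(7 + o))
H(r)² = ((-1 + 2*(-8))/(7 - 8))² = ((-1 - 16)/(-1))² = (-1*(-17))² = 17² = 289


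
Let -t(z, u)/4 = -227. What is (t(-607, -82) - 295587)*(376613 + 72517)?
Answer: -132349179270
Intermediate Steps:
t(z, u) = 908 (t(z, u) = -4*(-227) = 908)
(t(-607, -82) - 295587)*(376613 + 72517) = (908 - 295587)*(376613 + 72517) = -294679*449130 = -132349179270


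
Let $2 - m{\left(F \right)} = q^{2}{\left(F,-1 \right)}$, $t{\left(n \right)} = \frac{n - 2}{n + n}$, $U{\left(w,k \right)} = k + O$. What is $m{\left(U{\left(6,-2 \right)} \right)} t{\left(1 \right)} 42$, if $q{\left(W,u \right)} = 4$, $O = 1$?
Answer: $294$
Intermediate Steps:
$U{\left(w,k \right)} = 1 + k$ ($U{\left(w,k \right)} = k + 1 = 1 + k$)
$t{\left(n \right)} = \frac{-2 + n}{2 n}$
$m{\left(F \right)} = -14$ ($m{\left(F \right)} = 2 - 4^{2} = 2 - 16 = -14$)
$m{\left(U{\left(6,-2 \right)} \right)} t{\left(1 \right)} 42 = - 14 \frac{-2 + 1}{2 \cdot 1} \cdot 42 = - 14 \cdot \frac{1}{2} \cdot 1 \left(-1\right) 42 = \left(-14\right) \left(- \frac{1}{2}\right) 42 = 7 \cdot 42 = 294$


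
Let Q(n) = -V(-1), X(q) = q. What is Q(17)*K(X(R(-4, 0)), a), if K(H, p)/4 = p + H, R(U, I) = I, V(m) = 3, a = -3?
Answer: 36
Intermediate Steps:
Q(n) = -3 (Q(n) = -1*3 = -3)
K(H, p) = 4*H + 4*p (K(H, p) = 4*(p + H) = 4*(H + p) = 4*H + 4*p)
Q(17)*K(X(R(-4, 0)), a) = -3*(4*0 + 4*(-3)) = -3*(0 - 12) = -3*(-12) = 36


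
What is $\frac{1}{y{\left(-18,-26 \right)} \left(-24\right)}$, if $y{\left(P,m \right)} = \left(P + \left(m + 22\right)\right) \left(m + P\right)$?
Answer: $- \frac{1}{23232} \approx -4.3044 \cdot 10^{-5}$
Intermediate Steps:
$y{\left(P,m \right)} = \left(P + m\right) \left(22 + P + m\right)$ ($y{\left(P,m \right)} = \left(P + \left(22 + m\right)\right) \left(P + m\right) = \left(22 + P + m\right) \left(P + m\right) = \left(P + m\right) \left(22 + P + m\right)$)
$\frac{1}{y{\left(-18,-26 \right)} \left(-24\right)} = \frac{1}{\left(\left(-18\right)^{2} + \left(-26\right)^{2} + 22 \left(-18\right) + 22 \left(-26\right) + 2 \left(-18\right) \left(-26\right)\right) \left(-24\right)} = \frac{1}{\left(324 + 676 - 396 - 572 + 936\right) \left(-24\right)} = \frac{1}{968 \left(-24\right)} = \frac{1}{-23232} = - \frac{1}{23232}$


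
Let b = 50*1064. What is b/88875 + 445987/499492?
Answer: 2648402761/1775694060 ≈ 1.4915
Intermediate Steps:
b = 53200
b/88875 + 445987/499492 = 53200/88875 + 445987/499492 = 53200*(1/88875) + 445987*(1/499492) = 2128/3555 + 445987/499492 = 2648402761/1775694060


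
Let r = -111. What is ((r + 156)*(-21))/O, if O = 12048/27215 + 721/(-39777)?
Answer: -1022991846975/459611281 ≈ -2225.8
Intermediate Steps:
O = 459611281/1082531055 (O = 12048*(1/27215) + 721*(-1/39777) = 12048/27215 - 721/39777 = 459611281/1082531055 ≈ 0.42457)
((r + 156)*(-21))/O = ((-111 + 156)*(-21))/(459611281/1082531055) = (45*(-21))*(1082531055/459611281) = -945*1082531055/459611281 = -1022991846975/459611281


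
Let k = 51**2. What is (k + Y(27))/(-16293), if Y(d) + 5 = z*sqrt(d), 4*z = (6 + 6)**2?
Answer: -2596/16293 - 36*sqrt(3)/5431 ≈ -0.17081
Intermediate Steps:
z = 36 (z = (6 + 6)**2/4 = (1/4)*12**2 = (1/4)*144 = 36)
k = 2601
Y(d) = -5 + 36*sqrt(d)
(k + Y(27))/(-16293) = (2601 + (-5 + 36*sqrt(27)))/(-16293) = (2601 + (-5 + 36*(3*sqrt(3))))*(-1/16293) = (2601 + (-5 + 108*sqrt(3)))*(-1/16293) = (2596 + 108*sqrt(3))*(-1/16293) = -2596/16293 - 36*sqrt(3)/5431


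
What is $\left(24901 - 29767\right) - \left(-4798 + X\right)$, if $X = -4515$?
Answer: $4447$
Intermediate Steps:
$\left(24901 - 29767\right) - \left(-4798 + X\right) = \left(24901 - 29767\right) + \left(4798 - -4515\right) = -4866 + \left(4798 + 4515\right) = -4866 + 9313 = 4447$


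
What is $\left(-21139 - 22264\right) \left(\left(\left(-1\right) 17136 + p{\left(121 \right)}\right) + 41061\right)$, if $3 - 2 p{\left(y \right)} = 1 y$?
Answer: $-1035855998$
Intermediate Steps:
$p{\left(y \right)} = \frac{3}{2} - \frac{y}{2}$ ($p{\left(y \right)} = \frac{3}{2} - \frac{1 y}{2} = \frac{3}{2} - \frac{y}{2}$)
$\left(-21139 - 22264\right) \left(\left(\left(-1\right) 17136 + p{\left(121 \right)}\right) + 41061\right) = \left(-21139 - 22264\right) \left(\left(\left(-1\right) 17136 + \left(\frac{3}{2} - \frac{121}{2}\right)\right) + 41061\right) = - 43403 \left(\left(-17136 + \left(\frac{3}{2} - \frac{121}{2}\right)\right) + 41061\right) = - 43403 \left(\left(-17136 - 59\right) + 41061\right) = - 43403 \left(-17195 + 41061\right) = \left(-43403\right) 23866 = -1035855998$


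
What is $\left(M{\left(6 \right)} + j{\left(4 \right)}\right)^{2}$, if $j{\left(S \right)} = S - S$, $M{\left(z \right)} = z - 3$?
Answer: $9$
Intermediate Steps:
$M{\left(z \right)} = -3 + z$ ($M{\left(z \right)} = z - 3 = -3 + z$)
$j{\left(S \right)} = 0$
$\left(M{\left(6 \right)} + j{\left(4 \right)}\right)^{2} = \left(\left(-3 + 6\right) + 0\right)^{2} = \left(3 + 0\right)^{2} = 3^{2} = 9$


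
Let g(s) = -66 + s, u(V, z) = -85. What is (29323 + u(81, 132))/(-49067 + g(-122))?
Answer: -29238/49255 ≈ -0.59361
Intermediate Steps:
(29323 + u(81, 132))/(-49067 + g(-122)) = (29323 - 85)/(-49067 + (-66 - 122)) = 29238/(-49067 - 188) = 29238/(-49255) = 29238*(-1/49255) = -29238/49255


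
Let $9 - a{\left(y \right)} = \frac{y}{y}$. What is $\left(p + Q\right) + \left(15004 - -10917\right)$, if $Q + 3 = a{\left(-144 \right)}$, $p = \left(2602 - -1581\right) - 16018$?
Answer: $14091$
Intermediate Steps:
$a{\left(y \right)} = 8$ ($a{\left(y \right)} = 9 - \frac{y}{y} = 9 - 1 = 8$)
$p = -11835$ ($p = \left(2602 + 1581\right) - 16018 = 4183 - 16018 = -11835$)
$Q = 5$ ($Q = -3 + 8 = 5$)
$\left(p + Q\right) + \left(15004 - -10917\right) = \left(-11835 + 5\right) + \left(15004 - -10917\right) = -11830 + \left(15004 + 10917\right) = -11830 + 25921 = 14091$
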